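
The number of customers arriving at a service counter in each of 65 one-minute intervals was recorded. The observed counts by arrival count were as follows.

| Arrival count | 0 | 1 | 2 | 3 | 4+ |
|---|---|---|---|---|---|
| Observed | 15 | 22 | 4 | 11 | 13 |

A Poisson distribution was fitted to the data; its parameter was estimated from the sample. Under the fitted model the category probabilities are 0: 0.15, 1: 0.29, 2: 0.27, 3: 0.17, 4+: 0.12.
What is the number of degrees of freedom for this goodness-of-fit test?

There are k = 5 categories and 1 parameter estimated from the data, so df = 5 − 1 − 1 = 3.

3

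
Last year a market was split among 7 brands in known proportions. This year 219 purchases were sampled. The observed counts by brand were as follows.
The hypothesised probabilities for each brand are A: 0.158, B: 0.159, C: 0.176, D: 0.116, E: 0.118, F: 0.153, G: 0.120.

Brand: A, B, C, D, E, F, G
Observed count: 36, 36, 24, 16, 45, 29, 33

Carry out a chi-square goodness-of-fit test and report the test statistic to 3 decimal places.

Expected counts E_i = n·p_i: 219×0.158 = 34.602, 219×0.159 = 34.821, 219×0.176 = 38.544, 219×0.116 = 25.404, 219×0.118 = 25.842, 219×0.153 = 33.507, 219×0.120 = 26.28.
χ² = (36−34.602)²/34.602 + (36−34.821)²/34.821 + (24−38.544)²/38.544 + (16−25.404)²/25.404 + (45−25.842)²/25.842 + (29−33.507)²/33.507 + (33−26.28)²/26.28
   = 0.0565 + 0.0399 + 5.4880 + 3.4812 + 14.2028 + 0.6062 + 1.7184
Sum = 25.593

25.593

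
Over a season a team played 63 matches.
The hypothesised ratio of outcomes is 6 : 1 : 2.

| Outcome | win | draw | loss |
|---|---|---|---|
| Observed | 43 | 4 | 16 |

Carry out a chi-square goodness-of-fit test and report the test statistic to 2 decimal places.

Ratio total = 9. Expected counts: 63×6/9 = 42, 63×1/9 = 7, 63×2/9 = 14.
win: (43 − 42)²/42 = 1/42 = 0.024
draw: (4 − 7)²/7 = 9/7 = 1.286
loss: (16 − 14)²/14 = 4/14 = 0.286
Sum = 1.60

1.60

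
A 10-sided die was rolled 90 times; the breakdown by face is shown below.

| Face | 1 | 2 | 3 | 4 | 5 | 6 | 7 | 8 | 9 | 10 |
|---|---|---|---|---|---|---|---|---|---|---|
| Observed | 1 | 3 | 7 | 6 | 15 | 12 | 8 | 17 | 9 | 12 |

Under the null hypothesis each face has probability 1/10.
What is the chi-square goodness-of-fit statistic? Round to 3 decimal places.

25.778

Under H₀ each category has probability 1/10, so each expected count is 90/10 = 9.
χ² = (1−9)²/9 + (3−9)²/9 + (7−9)²/9 + (6−9)²/9 + (15−9)²/9 + (12−9)²/9 + (8−9)²/9 + (17−9)²/9 + (9−9)²/9 + (12−9)²/9
   = 7.1111 + 4.0000 + 0.4444 + 1.0000 + 4.0000 + 1.0000 + 0.1111 + 7.1111 + 0.0000 + 1.0000
Sum = 25.778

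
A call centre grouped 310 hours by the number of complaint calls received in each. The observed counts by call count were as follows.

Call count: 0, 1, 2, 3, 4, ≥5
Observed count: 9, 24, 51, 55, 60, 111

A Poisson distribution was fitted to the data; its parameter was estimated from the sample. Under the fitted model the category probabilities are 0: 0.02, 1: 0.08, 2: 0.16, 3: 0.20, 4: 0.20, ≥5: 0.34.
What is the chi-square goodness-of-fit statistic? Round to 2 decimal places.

2.48

Expected counts E_i = n·p_i: 310×0.02 = 6.2, 310×0.08 = 24.8, 310×0.16 = 49.6, 310×0.20 = 62, 310×0.20 = 62, 310×0.34 = 105.4.
0: (9 − 6.2)²/6.2 = 7.84/6.2 = 1.265
1: (24 − 24.8)²/24.8 = 0.64/24.8 = 0.026
2: (51 − 49.6)²/49.6 = 1.96/49.6 = 0.040
3: (55 − 62)²/62 = 49/62 = 0.790
4: (60 − 62)²/62 = 4/62 = 0.065
≥5: (111 − 105.4)²/105.4 = 31.36/105.4 = 0.298
Sum = 2.48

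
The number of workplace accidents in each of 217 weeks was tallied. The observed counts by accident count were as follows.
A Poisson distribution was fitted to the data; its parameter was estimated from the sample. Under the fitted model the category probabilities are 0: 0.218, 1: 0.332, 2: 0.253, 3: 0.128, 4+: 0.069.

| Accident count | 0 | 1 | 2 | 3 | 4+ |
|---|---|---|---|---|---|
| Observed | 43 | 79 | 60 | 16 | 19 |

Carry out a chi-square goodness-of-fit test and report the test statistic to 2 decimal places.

7.61

Expected counts E_i = n·p_i: 217×0.218 = 47.306, 217×0.332 = 72.044, 217×0.253 = 54.901, 217×0.128 = 27.776, 217×0.069 = 14.973.
χ² = (43−47.306)²/47.306 + (79−72.044)²/72.044 + (60−54.901)²/54.901 + (16−27.776)²/27.776 + (19−14.973)²/14.973
   = 0.392 + 0.672 + 0.474 + 4.993 + 1.083
Sum = 7.61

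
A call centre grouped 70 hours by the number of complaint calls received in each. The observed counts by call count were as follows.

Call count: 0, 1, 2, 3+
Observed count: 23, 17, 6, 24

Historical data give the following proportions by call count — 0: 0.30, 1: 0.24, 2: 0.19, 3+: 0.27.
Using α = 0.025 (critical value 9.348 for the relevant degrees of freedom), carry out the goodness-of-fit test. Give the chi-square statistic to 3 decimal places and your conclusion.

Expected counts E_i = n·p_i: 70×0.30 = 21, 70×0.24 = 16.8, 70×0.19 = 13.3, 70×0.27 = 18.9.
χ² = (23−21)²/21 + (17−16.8)²/16.8 + (6−13.3)²/13.3 + (24−18.9)²/18.9
   = 0.1905 + 0.0024 + 4.0068 + 1.3762
Sum = 5.576
df = 3. Since 5.576 < 9.348, we do not reject H₀.

5.576; do not reject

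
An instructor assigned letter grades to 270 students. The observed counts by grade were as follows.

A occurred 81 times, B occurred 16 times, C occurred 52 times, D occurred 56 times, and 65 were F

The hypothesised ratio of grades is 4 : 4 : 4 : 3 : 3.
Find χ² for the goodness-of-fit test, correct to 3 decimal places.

52.261

Ratio total = 18. Expected counts: 270×4/18 = 60, 270×4/18 = 60, 270×4/18 = 60, 270×3/18 = 45, 270×3/18 = 45.
χ² = (81−60)²/60 + (16−60)²/60 + (52−60)²/60 + (56−45)²/45 + (65−45)²/45
   = 7.3500 + 32.2667 + 1.0667 + 2.6889 + 8.8889
Sum = 52.261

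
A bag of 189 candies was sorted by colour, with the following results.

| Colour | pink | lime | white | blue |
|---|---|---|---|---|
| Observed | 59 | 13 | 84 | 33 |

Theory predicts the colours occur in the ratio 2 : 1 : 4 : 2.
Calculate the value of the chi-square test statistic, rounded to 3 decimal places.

11.857

Ratio total = 9. Expected counts: 189×2/9 = 42, 189×1/9 = 21, 189×4/9 = 84, 189×2/9 = 42.
pink: (59 − 42)²/42 = 289/42 = 6.8810
lime: (13 − 21)²/21 = 64/21 = 3.0476
white: (84 − 84)²/84 = 0/84 = 0.0000
blue: (33 − 42)²/42 = 81/42 = 1.9286
Sum = 11.857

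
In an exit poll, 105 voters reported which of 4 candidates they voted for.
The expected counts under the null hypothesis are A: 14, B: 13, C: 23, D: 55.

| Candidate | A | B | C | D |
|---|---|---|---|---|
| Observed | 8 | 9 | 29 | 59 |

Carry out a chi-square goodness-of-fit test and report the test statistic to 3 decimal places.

A: (8 − 14)²/14 = 36/14 = 2.5714
B: (9 − 13)²/13 = 16/13 = 1.2308
C: (29 − 23)²/23 = 36/23 = 1.5652
D: (59 − 55)²/55 = 16/55 = 0.2909
Sum = 5.658

5.658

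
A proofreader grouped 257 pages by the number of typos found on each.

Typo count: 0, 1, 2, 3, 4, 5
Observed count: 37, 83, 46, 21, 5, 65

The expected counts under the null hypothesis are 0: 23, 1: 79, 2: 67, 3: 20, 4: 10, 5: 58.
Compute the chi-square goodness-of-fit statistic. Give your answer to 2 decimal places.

18.70

0: (37 − 23)²/23 = 196/23 = 8.522
1: (83 − 79)²/79 = 16/79 = 0.203
2: (46 − 67)²/67 = 441/67 = 6.582
3: (21 − 20)²/20 = 1/20 = 0.050
4: (5 − 10)²/10 = 25/10 = 2.500
5: (65 − 58)²/58 = 49/58 = 0.845
Sum = 18.70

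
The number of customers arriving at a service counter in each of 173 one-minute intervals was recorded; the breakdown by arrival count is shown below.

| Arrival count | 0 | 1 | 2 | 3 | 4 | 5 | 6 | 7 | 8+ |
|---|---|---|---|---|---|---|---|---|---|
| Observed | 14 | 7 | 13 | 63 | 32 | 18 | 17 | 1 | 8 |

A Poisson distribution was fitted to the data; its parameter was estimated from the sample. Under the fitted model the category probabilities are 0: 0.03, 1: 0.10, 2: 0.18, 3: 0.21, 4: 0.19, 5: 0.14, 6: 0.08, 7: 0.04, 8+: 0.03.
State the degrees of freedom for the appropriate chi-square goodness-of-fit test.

There are k = 9 categories and 1 parameter estimated from the data, so df = 9 − 1 − 1 = 7.

7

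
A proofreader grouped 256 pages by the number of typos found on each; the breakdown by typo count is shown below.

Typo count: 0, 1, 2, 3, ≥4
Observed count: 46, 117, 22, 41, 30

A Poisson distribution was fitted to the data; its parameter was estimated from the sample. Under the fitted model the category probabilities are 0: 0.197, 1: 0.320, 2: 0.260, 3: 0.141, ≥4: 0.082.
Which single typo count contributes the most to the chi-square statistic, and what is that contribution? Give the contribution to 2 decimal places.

2, 29.83

Expected counts E_i = n·p_i: 256×0.197 = 50.432, 256×0.320 = 81.92, 256×0.260 = 66.56, 256×0.141 = 36.096, 256×0.082 = 20.992.
cat         O        E   (O−E)²/E
0          46   50.432      0.389
1         117    81.92     15.022
2          22    66.56     29.832
3          41   36.096      0.666
≥4         30   20.992      3.865
The largest term is for 2: 29.83.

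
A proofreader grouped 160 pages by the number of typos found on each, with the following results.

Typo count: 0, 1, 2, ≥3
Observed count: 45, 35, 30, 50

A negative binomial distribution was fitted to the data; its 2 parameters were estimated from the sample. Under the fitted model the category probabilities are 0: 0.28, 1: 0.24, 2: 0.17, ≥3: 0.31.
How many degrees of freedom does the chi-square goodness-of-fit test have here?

There are k = 4 categories and 2 parameters estimated from the data, so df = 4 − 1 − 2 = 1.

1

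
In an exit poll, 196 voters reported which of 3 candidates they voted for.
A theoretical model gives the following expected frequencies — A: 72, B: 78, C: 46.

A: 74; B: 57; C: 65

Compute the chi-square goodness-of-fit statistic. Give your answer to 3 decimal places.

13.557

A: (74 − 72)²/72 = 4/72 = 0.0556
B: (57 − 78)²/78 = 441/78 = 5.6538
C: (65 − 46)²/46 = 361/46 = 7.8478
Sum = 13.557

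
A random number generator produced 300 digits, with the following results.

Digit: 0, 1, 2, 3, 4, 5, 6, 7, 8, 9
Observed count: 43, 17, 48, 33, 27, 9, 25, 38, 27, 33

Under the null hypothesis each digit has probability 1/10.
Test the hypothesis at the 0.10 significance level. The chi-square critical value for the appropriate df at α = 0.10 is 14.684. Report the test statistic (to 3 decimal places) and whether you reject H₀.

40.933; reject

Under H₀ each category has probability 1/10, so each expected count is 300/10 = 30.
0: (43 − 30)²/30 = 169/30 = 5.6333
1: (17 − 30)²/30 = 169/30 = 5.6333
2: (48 − 30)²/30 = 324/30 = 10.8000
3: (33 − 30)²/30 = 9/30 = 0.3000
4: (27 − 30)²/30 = 9/30 = 0.3000
5: (9 − 30)²/30 = 441/30 = 14.7000
6: (25 − 30)²/30 = 25/30 = 0.8333
7: (38 − 30)²/30 = 64/30 = 2.1333
8: (27 − 30)²/30 = 9/30 = 0.3000
9: (33 − 30)²/30 = 9/30 = 0.3000
Sum = 40.933
df = 9. Since 40.933 > 14.684, we reject H₀.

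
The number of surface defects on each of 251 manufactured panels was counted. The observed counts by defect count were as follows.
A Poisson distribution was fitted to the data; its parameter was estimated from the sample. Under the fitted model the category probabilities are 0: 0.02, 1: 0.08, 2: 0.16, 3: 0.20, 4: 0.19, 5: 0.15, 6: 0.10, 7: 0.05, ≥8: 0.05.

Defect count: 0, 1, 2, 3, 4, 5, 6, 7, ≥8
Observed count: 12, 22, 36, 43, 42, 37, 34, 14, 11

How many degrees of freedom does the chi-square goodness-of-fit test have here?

There are k = 9 categories and 1 parameter estimated from the data, so df = 9 − 1 − 1 = 7.

7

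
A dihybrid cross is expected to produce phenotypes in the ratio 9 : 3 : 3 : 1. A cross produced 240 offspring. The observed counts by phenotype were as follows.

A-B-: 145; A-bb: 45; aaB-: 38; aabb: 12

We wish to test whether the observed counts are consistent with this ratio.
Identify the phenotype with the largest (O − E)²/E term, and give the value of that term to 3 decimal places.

aaB-, 1.089

Ratio total = 16. Expected counts: 240×9/16 = 135, 240×3/16 = 45, 240×3/16 = 45, 240×1/16 = 15.
A-B-: (145 − 135)²/135 = 100/135 = 0.7407
A-bb: (45 − 45)²/45 = 0/45 = 0.0000
aaB-: (38 − 45)²/45 = 49/45 = 1.0889
aabb: (12 − 15)²/15 = 9/15 = 0.6000
The largest term is for aaB-: 1.089.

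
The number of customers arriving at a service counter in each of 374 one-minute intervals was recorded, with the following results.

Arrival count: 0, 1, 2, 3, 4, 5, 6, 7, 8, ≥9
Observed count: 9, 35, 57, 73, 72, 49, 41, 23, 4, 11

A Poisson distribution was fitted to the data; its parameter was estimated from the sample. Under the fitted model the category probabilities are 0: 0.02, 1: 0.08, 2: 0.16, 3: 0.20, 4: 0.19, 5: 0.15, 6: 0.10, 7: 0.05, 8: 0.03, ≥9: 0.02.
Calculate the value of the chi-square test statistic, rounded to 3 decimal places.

Expected counts E_i = n·p_i: 374×0.02 = 7.48, 374×0.08 = 29.92, 374×0.16 = 59.84, 374×0.20 = 74.8, 374×0.19 = 71.06, 374×0.15 = 56.1, 374×0.10 = 37.4, 374×0.05 = 18.7, 374×0.03 = 11.22, 374×0.02 = 7.48.
0: (9 − 7.48)²/7.48 = 2.3104/7.48 = 0.3089
1: (35 − 29.92)²/29.92 = 25.8064/29.92 = 0.8625
2: (57 − 59.84)²/59.84 = 8.0656/59.84 = 0.1348
3: (73 − 74.8)²/74.8 = 3.24/74.8 = 0.0433
4: (72 − 71.06)²/71.06 = 0.8836/71.06 = 0.0124
5: (49 − 56.1)²/56.1 = 50.41/56.1 = 0.8986
6: (41 − 37.4)²/37.4 = 12.96/37.4 = 0.3465
7: (23 − 18.7)²/18.7 = 18.49/18.7 = 0.9888
8: (4 − 11.22)²/11.22 = 52.1284/11.22 = 4.6460
≥9: (11 − 7.48)²/7.48 = 12.3904/7.48 = 1.6565
Sum = 9.898

9.898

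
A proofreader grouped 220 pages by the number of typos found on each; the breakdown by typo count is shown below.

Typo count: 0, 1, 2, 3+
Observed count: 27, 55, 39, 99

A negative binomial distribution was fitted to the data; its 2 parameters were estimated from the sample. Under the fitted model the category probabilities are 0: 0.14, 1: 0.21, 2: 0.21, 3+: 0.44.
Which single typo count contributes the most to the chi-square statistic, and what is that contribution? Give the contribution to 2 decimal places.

1, 1.68

Expected counts E_i = n·p_i: 220×0.14 = 30.8, 220×0.21 = 46.2, 220×0.21 = 46.2, 220×0.44 = 96.8.
cat         O        E   (O−E)²/E
0          27     30.8      0.469
1          55     46.2      1.676
2          39     46.2      1.122
3+         99     96.8      0.050
The largest term is for 1: 1.68.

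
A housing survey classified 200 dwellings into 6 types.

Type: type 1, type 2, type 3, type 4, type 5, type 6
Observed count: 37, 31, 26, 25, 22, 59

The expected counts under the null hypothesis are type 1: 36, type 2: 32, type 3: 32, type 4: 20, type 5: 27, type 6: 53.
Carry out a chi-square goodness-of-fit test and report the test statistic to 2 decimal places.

type 1: (37 − 36)²/36 = 1/36 = 0.028
type 2: (31 − 32)²/32 = 1/32 = 0.031
type 3: (26 − 32)²/32 = 36/32 = 1.125
type 4: (25 − 20)²/20 = 25/20 = 1.250
type 5: (22 − 27)²/27 = 25/27 = 0.926
type 6: (59 − 53)²/53 = 36/53 = 0.679
Sum = 4.04

4.04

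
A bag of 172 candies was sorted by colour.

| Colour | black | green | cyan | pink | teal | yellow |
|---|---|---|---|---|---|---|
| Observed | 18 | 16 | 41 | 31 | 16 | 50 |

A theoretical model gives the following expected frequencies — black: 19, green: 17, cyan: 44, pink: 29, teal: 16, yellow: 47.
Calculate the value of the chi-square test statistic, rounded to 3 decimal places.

black: (18 − 19)²/19 = 1/19 = 0.0526
green: (16 − 17)²/17 = 1/17 = 0.0588
cyan: (41 − 44)²/44 = 9/44 = 0.2045
pink: (31 − 29)²/29 = 4/29 = 0.1379
teal: (16 − 16)²/16 = 0/16 = 0.0000
yellow: (50 − 47)²/47 = 9/47 = 0.1915
Sum = 0.645

0.645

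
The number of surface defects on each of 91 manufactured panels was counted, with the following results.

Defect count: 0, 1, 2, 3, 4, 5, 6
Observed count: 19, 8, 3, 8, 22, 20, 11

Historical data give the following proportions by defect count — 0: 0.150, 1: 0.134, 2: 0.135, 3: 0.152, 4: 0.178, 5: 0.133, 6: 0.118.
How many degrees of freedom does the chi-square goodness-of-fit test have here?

There are k = 7 categories and no parameters were estimated from the data, so df = 7 − 1 = 6.

6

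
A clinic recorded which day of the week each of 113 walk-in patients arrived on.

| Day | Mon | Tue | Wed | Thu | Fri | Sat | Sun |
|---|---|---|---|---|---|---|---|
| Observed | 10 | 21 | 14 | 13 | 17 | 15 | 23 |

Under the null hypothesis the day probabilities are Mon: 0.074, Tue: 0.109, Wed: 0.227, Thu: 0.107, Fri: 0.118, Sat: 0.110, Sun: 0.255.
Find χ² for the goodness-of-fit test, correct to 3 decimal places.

Expected counts E_i = n·p_i: 113×0.074 = 8.362, 113×0.109 = 12.317, 113×0.227 = 25.651, 113×0.107 = 12.091, 113×0.118 = 13.334, 113×0.110 = 12.43, 113×0.255 = 28.815.
Mon: (10 − 8.362)²/8.362 = 2.683044/8.362 = 0.3209
Tue: (21 − 12.317)²/12.317 = 75.394489/12.317 = 6.1212
Wed: (14 − 25.651)²/25.651 = 135.745801/25.651 = 5.2920
Thu: (13 − 12.091)²/12.091 = 0.826281/12.091 = 0.0683
Fri: (17 − 13.334)²/13.334 = 13.439556/13.334 = 1.0079
Sat: (15 − 12.43)²/12.43 = 6.6049/12.43 = 0.5314
Sun: (23 − 28.815)²/28.815 = 33.814225/28.815 = 1.1735
Sum = 14.515

14.515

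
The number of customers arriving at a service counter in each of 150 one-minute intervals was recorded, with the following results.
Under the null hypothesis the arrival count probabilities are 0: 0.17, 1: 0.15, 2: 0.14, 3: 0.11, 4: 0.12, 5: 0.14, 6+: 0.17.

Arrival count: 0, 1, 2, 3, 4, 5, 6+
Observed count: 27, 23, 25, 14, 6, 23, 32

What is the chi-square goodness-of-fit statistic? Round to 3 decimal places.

11.087

Expected counts E_i = n·p_i: 150×0.17 = 25.5, 150×0.15 = 22.5, 150×0.14 = 21, 150×0.11 = 16.5, 150×0.12 = 18, 150×0.14 = 21, 150×0.17 = 25.5.
cat         O        E   (O−E)²/E
0          27     25.5     0.0882
1          23     22.5     0.0111
2          25       21     0.7619
3          14     16.5     0.3788
4           6       18     8.0000
5          23       21     0.1905
6+         32     25.5     1.6569
Sum = 11.087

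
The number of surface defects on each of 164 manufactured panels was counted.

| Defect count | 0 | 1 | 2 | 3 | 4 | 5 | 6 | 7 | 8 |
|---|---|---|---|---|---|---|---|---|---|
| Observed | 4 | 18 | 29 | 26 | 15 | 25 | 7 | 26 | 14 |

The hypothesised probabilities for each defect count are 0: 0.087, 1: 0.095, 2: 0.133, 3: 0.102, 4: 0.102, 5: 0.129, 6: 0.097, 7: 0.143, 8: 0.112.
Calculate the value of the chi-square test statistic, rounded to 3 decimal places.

22.454

Expected counts E_i = n·p_i: 164×0.087 = 14.268, 164×0.095 = 15.58, 164×0.133 = 21.812, 164×0.102 = 16.728, 164×0.102 = 16.728, 164×0.129 = 21.156, 164×0.097 = 15.908, 164×0.143 = 23.452, 164×0.112 = 18.368.
cat         O        E   (O−E)²/E
0           4   14.268     7.3894
1          18    15.58     0.3759
2          29   21.812     2.3688
3          26   16.728     5.1393
4          15   16.728     0.1785
5          25   21.156     0.6984
6           7   15.908     4.9882
7          26   23.452     0.2768
8          14   18.368     1.0387
Sum = 22.454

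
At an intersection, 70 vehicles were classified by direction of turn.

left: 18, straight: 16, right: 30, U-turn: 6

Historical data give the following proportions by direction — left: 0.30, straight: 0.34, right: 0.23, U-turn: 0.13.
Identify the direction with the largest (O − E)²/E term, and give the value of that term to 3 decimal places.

Expected counts E_i = n·p_i: 70×0.30 = 21, 70×0.34 = 23.8, 70×0.23 = 16.1, 70×0.13 = 9.1.
left: (18 − 21)²/21 = 9/21 = 0.4286
straight: (16 − 23.8)²/23.8 = 60.84/23.8 = 2.5563
right: (30 − 16.1)²/16.1 = 193.21/16.1 = 12.0006
U-turn: (6 − 9.1)²/9.1 = 9.61/9.1 = 1.0560
The largest term is for right: 12.001.

right, 12.001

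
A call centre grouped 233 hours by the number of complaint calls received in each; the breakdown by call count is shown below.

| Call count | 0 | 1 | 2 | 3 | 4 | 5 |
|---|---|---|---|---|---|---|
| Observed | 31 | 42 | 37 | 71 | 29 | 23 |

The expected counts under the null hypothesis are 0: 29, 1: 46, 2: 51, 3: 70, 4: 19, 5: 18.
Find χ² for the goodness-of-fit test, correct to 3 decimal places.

cat         O        E   (O−E)²/E
0          31       29     0.1379
1          42       46     0.3478
2          37       51     3.8431
3          71       70     0.0143
4          29       19     5.2632
5          23       18     1.3889
Sum = 10.995

10.995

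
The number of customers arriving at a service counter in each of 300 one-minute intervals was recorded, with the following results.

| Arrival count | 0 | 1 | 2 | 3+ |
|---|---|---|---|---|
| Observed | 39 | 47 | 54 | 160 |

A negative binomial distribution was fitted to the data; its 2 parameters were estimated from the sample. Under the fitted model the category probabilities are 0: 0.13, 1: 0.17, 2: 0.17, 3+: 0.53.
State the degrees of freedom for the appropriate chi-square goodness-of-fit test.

1

There are k = 4 categories and 2 parameters estimated from the data, so df = 4 − 1 − 2 = 1.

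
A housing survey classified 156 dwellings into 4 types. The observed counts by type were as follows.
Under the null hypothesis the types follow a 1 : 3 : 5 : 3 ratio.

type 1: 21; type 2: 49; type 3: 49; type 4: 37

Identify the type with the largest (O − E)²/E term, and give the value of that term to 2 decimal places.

Ratio total = 12. Expected counts: 156×1/12 = 13, 156×3/12 = 39, 156×5/12 = 65, 156×3/12 = 39.
type 1: (21 − 13)²/13 = 64/13 = 4.923
type 2: (49 − 39)²/39 = 100/39 = 2.564
type 3: (49 − 65)²/65 = 256/65 = 3.938
type 4: (37 − 39)²/39 = 4/39 = 0.103
The largest term is for type 1: 4.92.

type 1, 4.92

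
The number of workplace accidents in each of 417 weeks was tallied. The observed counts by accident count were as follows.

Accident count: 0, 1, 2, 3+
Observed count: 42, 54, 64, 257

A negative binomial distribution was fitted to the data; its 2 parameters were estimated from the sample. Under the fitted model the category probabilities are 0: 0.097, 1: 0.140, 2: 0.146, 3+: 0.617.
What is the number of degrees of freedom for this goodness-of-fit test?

1

There are k = 4 categories and 2 parameters estimated from the data, so df = 4 − 1 − 2 = 1.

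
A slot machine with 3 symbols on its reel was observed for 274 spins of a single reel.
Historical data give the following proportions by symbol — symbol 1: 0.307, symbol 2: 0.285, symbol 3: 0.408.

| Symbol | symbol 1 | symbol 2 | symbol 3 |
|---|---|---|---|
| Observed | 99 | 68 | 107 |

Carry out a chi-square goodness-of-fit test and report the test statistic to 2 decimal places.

Expected counts E_i = n·p_i: 274×0.307 = 84.118, 274×0.285 = 78.09, 274×0.408 = 111.792.
cat           O        E   (O−E)²/E
symbol 1     99   84.118      2.633
symbol 2     68    78.09      1.304
symbol 3    107  111.792      0.205
Sum = 4.14

4.14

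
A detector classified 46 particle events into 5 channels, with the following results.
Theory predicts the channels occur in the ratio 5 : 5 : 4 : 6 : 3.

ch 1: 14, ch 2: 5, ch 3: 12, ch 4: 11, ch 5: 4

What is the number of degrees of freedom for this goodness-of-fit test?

There are k = 5 categories and no parameters were estimated from the data, so df = 5 − 1 = 4.

4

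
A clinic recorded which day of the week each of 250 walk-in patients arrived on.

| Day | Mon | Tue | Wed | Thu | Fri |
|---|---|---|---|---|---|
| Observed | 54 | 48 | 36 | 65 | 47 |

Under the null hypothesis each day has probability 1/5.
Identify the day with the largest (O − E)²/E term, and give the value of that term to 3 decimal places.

Thu, 4.500

Expected count for each of the 5 categories: 250/5 = 50.
Mon: (54 − 50)²/50 = 16/50 = 0.3200
Tue: (48 − 50)²/50 = 4/50 = 0.0800
Wed: (36 − 50)²/50 = 196/50 = 3.9200
Thu: (65 − 50)²/50 = 225/50 = 4.5000
Fri: (47 − 50)²/50 = 9/50 = 0.1800
The largest term is for Thu: 4.500.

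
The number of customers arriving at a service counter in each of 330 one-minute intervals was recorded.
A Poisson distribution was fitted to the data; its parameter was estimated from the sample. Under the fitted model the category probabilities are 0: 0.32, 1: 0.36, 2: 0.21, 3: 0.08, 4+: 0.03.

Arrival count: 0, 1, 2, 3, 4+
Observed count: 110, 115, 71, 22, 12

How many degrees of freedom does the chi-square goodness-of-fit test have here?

3

There are k = 5 categories and 1 parameter estimated from the data, so df = 5 − 1 − 1 = 3.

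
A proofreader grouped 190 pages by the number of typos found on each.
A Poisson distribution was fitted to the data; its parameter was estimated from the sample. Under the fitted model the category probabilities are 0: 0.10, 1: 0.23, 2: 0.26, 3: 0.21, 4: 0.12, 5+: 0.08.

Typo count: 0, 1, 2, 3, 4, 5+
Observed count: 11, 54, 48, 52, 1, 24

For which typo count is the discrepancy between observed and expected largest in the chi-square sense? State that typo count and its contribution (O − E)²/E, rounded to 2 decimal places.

Expected counts E_i = n·p_i: 190×0.10 = 19, 190×0.23 = 43.7, 190×0.26 = 49.4, 190×0.21 = 39.9, 190×0.12 = 22.8, 190×0.08 = 15.2.
χ² = (11−19)²/19 + (54−43.7)²/43.7 + (48−49.4)²/49.4 + (52−39.9)²/39.9 + (1−22.8)²/22.8 + (24−15.2)²/15.2
   = 3.368 + 2.428 + 0.040 + 3.669 + 20.844 + 5.095
The largest term is for 4: 20.84.

4, 20.84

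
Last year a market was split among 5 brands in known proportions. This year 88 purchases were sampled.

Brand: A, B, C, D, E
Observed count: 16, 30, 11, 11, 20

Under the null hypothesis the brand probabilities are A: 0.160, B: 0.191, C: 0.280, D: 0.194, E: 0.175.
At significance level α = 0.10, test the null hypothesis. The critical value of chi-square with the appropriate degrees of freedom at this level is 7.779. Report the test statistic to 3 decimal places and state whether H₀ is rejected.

Expected counts E_i = n·p_i: 88×0.160 = 14.08, 88×0.191 = 16.808, 88×0.280 = 24.64, 88×0.194 = 17.072, 88×0.175 = 15.4.
A: (16 − 14.08)²/14.08 = 3.6864/14.08 = 0.2618
B: (30 − 16.808)²/16.808 = 174.028864/16.808 = 10.3539
C: (11 − 24.64)²/24.64 = 186.0496/24.64 = 7.5507
D: (11 − 17.072)²/17.072 = 36.869184/17.072 = 2.1596
E: (20 − 15.4)²/15.4 = 21.16/15.4 = 1.3740
Sum = 21.700
df = 4. Since 21.700 > 7.779, we reject H₀.

21.700; reject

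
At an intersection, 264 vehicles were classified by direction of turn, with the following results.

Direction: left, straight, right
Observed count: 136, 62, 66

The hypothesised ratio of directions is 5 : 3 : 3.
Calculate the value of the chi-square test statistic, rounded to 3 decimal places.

Ratio total = 11. Expected counts: 264×5/11 = 120, 264×3/11 = 72, 264×3/11 = 72.
cat           O        E   (O−E)²/E
left        136      120     2.1333
straight     62       72     1.3889
right        66       72     0.5000
Sum = 4.022

4.022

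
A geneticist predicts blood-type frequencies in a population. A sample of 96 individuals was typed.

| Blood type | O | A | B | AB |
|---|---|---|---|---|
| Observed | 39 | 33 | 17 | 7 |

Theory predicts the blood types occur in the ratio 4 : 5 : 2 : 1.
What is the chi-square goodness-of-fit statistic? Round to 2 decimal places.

Ratio total = 12. Expected counts: 96×4/12 = 32, 96×5/12 = 40, 96×2/12 = 16, 96×1/12 = 8.
O: (39 − 32)²/32 = 49/32 = 1.531
A: (33 − 40)²/40 = 49/40 = 1.225
B: (17 − 16)²/16 = 1/16 = 0.063
AB: (7 − 8)²/8 = 1/8 = 0.125
Sum = 2.94

2.94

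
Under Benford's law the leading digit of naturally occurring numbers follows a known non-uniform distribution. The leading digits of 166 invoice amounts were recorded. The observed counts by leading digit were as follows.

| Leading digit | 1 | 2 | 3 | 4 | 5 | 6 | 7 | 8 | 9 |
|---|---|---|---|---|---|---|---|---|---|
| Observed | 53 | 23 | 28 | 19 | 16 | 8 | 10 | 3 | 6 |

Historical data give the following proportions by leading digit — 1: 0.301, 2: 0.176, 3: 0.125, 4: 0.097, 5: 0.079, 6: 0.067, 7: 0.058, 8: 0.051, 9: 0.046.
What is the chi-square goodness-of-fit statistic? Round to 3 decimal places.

Expected counts E_i = n·p_i: 166×0.301 = 49.966, 166×0.176 = 29.216, 166×0.125 = 20.75, 166×0.097 = 16.102, 166×0.079 = 13.114, 166×0.067 = 11.122, 166×0.058 = 9.628, 166×0.051 = 8.466, 166×0.046 = 7.636.
cat         O        E   (O−E)²/E
1          53   49.966     0.1842
2          23   29.216     1.3225
3          28    20.75     2.5331
4          19   16.102     0.5216
5          16   13.114     0.6351
6           8   11.122     0.8764
7          10    9.628     0.0144
8           3    8.466     3.5291
9           6    7.636     0.3505
Sum = 9.967

9.967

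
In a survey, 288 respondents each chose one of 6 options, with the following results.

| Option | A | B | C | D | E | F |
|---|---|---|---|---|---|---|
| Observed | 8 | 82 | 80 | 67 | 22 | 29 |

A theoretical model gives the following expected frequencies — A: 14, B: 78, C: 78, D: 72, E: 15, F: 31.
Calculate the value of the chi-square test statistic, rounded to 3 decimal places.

χ² = (8−14)²/14 + (82−78)²/78 + (80−78)²/78 + (67−72)²/72 + (22−15)²/15 + (29−31)²/31
   = 2.5714 + 0.2051 + 0.0513 + 0.3472 + 3.2667 + 0.1290
Sum = 6.571

6.571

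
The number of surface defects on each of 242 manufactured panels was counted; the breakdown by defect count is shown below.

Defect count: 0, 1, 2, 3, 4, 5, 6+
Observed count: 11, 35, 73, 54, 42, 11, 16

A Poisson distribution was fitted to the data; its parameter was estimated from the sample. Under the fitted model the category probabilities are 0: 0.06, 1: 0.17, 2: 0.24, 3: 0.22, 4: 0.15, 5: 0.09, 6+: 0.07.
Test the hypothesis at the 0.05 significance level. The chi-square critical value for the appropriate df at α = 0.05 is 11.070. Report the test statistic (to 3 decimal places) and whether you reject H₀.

11.896; reject

Expected counts E_i = n·p_i: 242×0.06 = 14.52, 242×0.17 = 41.14, 242×0.24 = 58.08, 242×0.22 = 53.24, 242×0.15 = 36.3, 242×0.09 = 21.78, 242×0.07 = 16.94.
cat         O        E   (O−E)²/E
0          11    14.52     0.8533
1          35    41.14     0.9164
2          73    58.08     3.8328
3          54    53.24     0.0108
4          42     36.3     0.8950
5          11    21.78     5.3356
6+         16    16.94     0.0522
Sum = 11.896
df = 5. Since 11.896 > 11.070, we reject H₀.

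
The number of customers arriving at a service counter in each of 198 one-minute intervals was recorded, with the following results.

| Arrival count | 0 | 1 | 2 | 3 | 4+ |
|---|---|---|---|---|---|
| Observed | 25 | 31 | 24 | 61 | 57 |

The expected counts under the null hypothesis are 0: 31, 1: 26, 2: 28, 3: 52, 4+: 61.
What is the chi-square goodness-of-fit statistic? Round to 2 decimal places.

4.51

cat         O        E   (O−E)²/E
0          25       31      1.161
1          31       26      0.962
2          24       28      0.571
3          61       52      1.558
4+         57       61      0.262
Sum = 4.51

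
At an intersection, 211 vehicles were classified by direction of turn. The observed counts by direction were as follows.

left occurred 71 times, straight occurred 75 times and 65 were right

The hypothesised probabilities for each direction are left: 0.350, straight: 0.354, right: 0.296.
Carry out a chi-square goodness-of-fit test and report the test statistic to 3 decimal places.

Expected counts E_i = n·p_i: 211×0.350 = 73.85, 211×0.354 = 74.694, 211×0.296 = 62.456.
cat           O        E   (O−E)²/E
left         71    73.85     0.1100
straight     75   74.694     0.0013
right        65   62.456     0.1036
Sum = 0.215

0.215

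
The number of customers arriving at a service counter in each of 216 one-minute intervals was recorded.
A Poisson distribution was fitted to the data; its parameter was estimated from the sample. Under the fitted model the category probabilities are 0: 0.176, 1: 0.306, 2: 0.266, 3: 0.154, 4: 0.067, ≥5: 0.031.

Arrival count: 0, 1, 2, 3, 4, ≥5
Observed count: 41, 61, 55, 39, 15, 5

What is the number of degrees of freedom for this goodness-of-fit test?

4

There are k = 6 categories and 1 parameter estimated from the data, so df = 6 − 1 − 1 = 4.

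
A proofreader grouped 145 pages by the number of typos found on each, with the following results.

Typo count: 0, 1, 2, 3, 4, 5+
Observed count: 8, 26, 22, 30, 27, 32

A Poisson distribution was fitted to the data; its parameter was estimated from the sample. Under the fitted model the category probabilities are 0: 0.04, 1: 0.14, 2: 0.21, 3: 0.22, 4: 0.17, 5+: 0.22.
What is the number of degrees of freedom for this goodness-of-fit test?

There are k = 6 categories and 1 parameter estimated from the data, so df = 6 − 1 − 1 = 4.

4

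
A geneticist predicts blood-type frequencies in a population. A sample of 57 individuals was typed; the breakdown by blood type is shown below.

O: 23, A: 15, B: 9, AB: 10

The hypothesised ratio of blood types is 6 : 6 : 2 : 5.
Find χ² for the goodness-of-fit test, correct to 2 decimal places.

Ratio total = 19. Expected counts: 57×6/19 = 18, 57×6/19 = 18, 57×2/19 = 6, 57×5/19 = 15.
cat         O        E   (O−E)²/E
O          23       18      1.389
A          15       18      0.500
B           9        6      1.500
AB         10       15      1.667
Sum = 5.06

5.06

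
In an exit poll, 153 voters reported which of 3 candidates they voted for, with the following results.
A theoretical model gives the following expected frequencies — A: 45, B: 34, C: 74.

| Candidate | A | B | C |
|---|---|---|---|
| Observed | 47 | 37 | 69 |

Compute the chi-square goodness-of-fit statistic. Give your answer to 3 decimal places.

χ² = (47−45)²/45 + (37−34)²/34 + (69−74)²/74
   = 0.0889 + 0.2647 + 0.3378
Sum = 0.691

0.691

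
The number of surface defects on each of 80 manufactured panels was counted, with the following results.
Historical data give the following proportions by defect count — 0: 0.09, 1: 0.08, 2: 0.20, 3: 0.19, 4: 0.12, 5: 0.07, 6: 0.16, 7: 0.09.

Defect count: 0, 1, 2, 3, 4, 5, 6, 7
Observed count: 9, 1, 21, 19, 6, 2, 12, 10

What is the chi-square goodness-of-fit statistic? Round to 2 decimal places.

12.32

Expected counts E_i = n·p_i: 80×0.09 = 7.2, 80×0.08 = 6.4, 80×0.20 = 16, 80×0.19 = 15.2, 80×0.12 = 9.6, 80×0.07 = 5.6, 80×0.16 = 12.8, 80×0.09 = 7.2.
0: (9 − 7.2)²/7.2 = 3.24/7.2 = 0.450
1: (1 − 6.4)²/6.4 = 29.16/6.4 = 4.556
2: (21 − 16)²/16 = 25/16 = 1.563
3: (19 − 15.2)²/15.2 = 14.44/15.2 = 0.950
4: (6 − 9.6)²/9.6 = 12.96/9.6 = 1.350
5: (2 − 5.6)²/5.6 = 12.96/5.6 = 2.314
6: (12 − 12.8)²/12.8 = 0.64/12.8 = 0.050
7: (10 − 7.2)²/7.2 = 7.84/7.2 = 1.089
Sum = 12.32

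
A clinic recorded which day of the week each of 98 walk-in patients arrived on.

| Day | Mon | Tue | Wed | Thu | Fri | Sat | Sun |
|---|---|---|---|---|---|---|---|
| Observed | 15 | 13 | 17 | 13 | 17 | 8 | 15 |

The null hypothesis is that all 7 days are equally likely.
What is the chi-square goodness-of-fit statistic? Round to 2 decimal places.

4.14

Expected count for each of the 7 categories: 98/7 = 14.
cat         O        E   (O−E)²/E
Mon        15       14      0.071
Tue        13       14      0.071
Wed        17       14      0.643
Thu        13       14      0.071
Fri        17       14      0.643
Sat         8       14      2.571
Sun        15       14      0.071
Sum = 4.14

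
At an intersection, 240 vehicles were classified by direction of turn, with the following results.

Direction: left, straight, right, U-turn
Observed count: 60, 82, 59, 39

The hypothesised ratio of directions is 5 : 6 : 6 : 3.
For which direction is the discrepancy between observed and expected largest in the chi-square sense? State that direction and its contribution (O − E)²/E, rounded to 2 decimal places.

right, 2.35

Ratio total = 20. Expected counts: 240×5/20 = 60, 240×6/20 = 72, 240×6/20 = 72, 240×3/20 = 36.
left: (60 − 60)²/60 = 0/60 = 0.000
straight: (82 − 72)²/72 = 100/72 = 1.389
right: (59 − 72)²/72 = 169/72 = 2.347
U-turn: (39 − 36)²/36 = 9/36 = 0.250
The largest term is for right: 2.35.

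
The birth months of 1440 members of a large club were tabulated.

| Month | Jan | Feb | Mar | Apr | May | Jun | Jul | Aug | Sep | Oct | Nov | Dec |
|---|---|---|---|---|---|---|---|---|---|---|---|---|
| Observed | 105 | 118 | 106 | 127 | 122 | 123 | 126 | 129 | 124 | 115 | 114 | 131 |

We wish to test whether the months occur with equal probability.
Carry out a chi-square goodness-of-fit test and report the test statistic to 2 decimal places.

6.68

Expected count for each of the 12 categories: 1440/12 = 120.
cat         O        E   (O−E)²/E
Jan       105      120      1.875
Feb       118      120      0.033
Mar       106      120      1.633
Apr       127      120      0.408
May       122      120      0.033
Jun       123      120      0.075
Jul       126      120      0.300
Aug       129      120      0.675
Sep       124      120      0.133
Oct       115      120      0.208
Nov       114      120      0.300
Dec       131      120      1.008
Sum = 6.68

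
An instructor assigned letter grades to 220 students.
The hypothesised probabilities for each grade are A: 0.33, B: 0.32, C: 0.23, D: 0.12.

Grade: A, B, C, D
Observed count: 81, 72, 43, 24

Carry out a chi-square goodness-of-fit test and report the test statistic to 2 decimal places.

Expected counts E_i = n·p_i: 220×0.33 = 72.6, 220×0.32 = 70.4, 220×0.23 = 50.6, 220×0.12 = 26.4.
A: (81 − 72.6)²/72.6 = 70.56/72.6 = 0.972
B: (72 − 70.4)²/70.4 = 2.56/70.4 = 0.036
C: (43 − 50.6)²/50.6 = 57.76/50.6 = 1.142
D: (24 − 26.4)²/26.4 = 5.76/26.4 = 0.218
Sum = 2.37

2.37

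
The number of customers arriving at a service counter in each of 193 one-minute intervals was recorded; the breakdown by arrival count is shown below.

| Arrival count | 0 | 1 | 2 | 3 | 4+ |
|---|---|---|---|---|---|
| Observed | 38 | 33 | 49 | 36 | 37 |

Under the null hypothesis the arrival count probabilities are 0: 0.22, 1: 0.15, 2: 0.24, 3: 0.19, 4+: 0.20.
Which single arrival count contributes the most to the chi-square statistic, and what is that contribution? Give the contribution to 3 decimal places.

Expected counts E_i = n·p_i: 193×0.22 = 42.46, 193×0.15 = 28.95, 193×0.24 = 46.32, 193×0.19 = 36.67, 193×0.20 = 38.6.
χ² = (38−42.46)²/42.46 + (33−28.95)²/28.95 + (49−46.32)²/46.32 + (36−36.67)²/36.67 + (37−38.6)²/38.6
   = 0.4685 + 0.5666 + 0.1551 + 0.0122 + 0.0663
The largest term is for 1: 0.567.

1, 0.567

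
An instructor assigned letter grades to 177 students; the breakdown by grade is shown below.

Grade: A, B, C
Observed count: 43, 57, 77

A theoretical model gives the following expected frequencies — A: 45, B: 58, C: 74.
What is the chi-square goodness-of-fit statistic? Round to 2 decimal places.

0.23

χ² = (43−45)²/45 + (57−58)²/58 + (77−74)²/74
   = 0.089 + 0.017 + 0.122
Sum = 0.23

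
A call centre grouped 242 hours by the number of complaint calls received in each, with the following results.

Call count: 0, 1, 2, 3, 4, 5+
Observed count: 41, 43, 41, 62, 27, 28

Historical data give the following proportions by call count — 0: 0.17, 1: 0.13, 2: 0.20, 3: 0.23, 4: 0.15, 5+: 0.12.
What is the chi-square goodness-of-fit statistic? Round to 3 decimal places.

Expected counts E_i = n·p_i: 242×0.17 = 41.14, 242×0.13 = 31.46, 242×0.20 = 48.4, 242×0.23 = 55.66, 242×0.15 = 36.3, 242×0.12 = 29.04.
0: (41 − 41.14)²/41.14 = 0.0196/41.14 = 0.0005
1: (43 − 31.46)²/31.46 = 133.1716/31.46 = 4.2330
2: (41 − 48.4)²/48.4 = 54.76/48.4 = 1.1314
3: (62 − 55.66)²/55.66 = 40.1956/55.66 = 0.7222
4: (27 − 36.3)²/36.3 = 86.49/36.3 = 2.3826
5+: (28 − 29.04)²/29.04 = 1.0816/29.04 = 0.0372
Sum = 8.507

8.507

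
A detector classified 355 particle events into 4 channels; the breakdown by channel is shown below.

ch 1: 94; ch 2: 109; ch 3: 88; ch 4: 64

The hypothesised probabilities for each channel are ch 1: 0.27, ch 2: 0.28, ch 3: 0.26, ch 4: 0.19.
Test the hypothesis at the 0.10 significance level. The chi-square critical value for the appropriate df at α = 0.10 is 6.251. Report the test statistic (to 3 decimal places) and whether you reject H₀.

Expected counts E_i = n·p_i: 355×0.27 = 95.85, 355×0.28 = 99.4, 355×0.26 = 92.3, 355×0.19 = 67.45.
cat         O        E   (O−E)²/E
ch 1       94    95.85     0.0357
ch 2      109     99.4     0.9272
ch 3       88     92.3     0.2003
ch 4       64    67.45     0.1765
Sum = 1.340
df = 3. Since 1.340 < 6.251, we do not reject H₀.

1.340; do not reject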